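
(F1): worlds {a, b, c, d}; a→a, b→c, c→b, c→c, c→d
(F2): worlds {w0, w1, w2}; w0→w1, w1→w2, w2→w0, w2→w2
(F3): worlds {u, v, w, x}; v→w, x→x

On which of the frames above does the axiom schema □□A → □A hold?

(F1)

The schema corresponds to density: ∀x ∀y (Rxy → ∃z (Rxz ∧ Rzy)).
(F1): condition met.
(F2): fails — Rw0w1 but no z with Rw0z and Rzw1.
(F3): fails — Rvw but no z with Rvz and Rzw.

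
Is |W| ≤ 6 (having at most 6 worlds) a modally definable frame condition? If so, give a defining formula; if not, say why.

Not modally definable

If a class were modally definable it would be closed under disjoint unions (Goldblatt–Thomason).
Any modal formula valid on each of 7 disjoint one-world frames is valid on their disjoint union (validity is preserved under disjoint unions). Each one-world frame has |W|=1≤6, but the union has |W|=7.
Hence having at most 6 worlds is not modally definable.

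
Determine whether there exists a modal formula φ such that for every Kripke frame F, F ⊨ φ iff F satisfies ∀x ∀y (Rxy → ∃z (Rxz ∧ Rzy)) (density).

Yes, by □□r → □r

The condition is density. A defining modal formula is □□r → □r.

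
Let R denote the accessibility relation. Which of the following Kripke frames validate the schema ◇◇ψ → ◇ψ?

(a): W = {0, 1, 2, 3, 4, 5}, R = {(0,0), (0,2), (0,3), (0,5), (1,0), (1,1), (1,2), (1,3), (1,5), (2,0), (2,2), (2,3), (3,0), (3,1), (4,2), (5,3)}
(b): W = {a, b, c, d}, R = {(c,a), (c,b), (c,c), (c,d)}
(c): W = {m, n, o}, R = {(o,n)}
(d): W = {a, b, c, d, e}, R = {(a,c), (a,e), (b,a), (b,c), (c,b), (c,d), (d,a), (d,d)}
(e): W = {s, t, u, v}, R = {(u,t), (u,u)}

The schema corresponds to transitivity: ∀x ∀y ∀z (Rxy ∧ Ryz → Rxz).
(a): fails — R23 and R31 but not R21.
(b): holds.
(c): holds.
(d): fails — Rbc and Rcd but not Rbd.
(e): holds.
Valid on: (b), (c), (e).

(b), (c), (e)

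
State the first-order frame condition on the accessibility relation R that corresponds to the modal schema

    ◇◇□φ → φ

This is a Sahlqvist (Geach-type) schema ◇^2□^1φ → □^0◇^0φ.
Minimal-valuation argument: fix x; take any y with xR^2y and any z with xR^0z. Set V(φ) to the set of worlds R-reachable from y in exactly 1 step. Then □^1φ holds at y, so the antecedent holds at x; validity forces ◇^0φ at z, giving a w with zR^0w and yR^1w.
First-order correspondent: ∀x ∀y (xR²y → ∃w (yRw ∧ x = w)).

∀x ∀y (xR²y → ∃w (yRw ∧ x = w))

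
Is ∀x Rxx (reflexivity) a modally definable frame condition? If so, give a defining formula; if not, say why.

Yes, by □r → r

Yes: it is reflexivity, defined by the T schema □r → r.
Suppose □r→r is valid. At any x set V(r)={w : Rxw}. Then □r holds at x, so r holds at x, i.e. Rxx.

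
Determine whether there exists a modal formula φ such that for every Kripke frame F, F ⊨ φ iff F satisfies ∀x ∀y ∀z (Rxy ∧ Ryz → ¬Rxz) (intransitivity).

Modal frame validity is preserved under surjective bounded morphisms.
The 5-cycle (worlds 0,1,2,3,4 with 0→1→2→3→4→0) is intransitive. Mapping every world to a single reflexive point • is a surjective bounded morphism; the reflexive point is not intransitive (R••∧R•• but R••).
Hence intransitivity is not modally definable.

No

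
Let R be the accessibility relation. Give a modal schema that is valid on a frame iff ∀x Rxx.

□ψ → ψ

A defining formula is □ψ → ψ (the T axiom).
Suppose □ψ→ψ is valid. At any x set V(ψ)={w : Rxw}. Then □ψ holds at x, so ψ holds at x, i.e. Rxx.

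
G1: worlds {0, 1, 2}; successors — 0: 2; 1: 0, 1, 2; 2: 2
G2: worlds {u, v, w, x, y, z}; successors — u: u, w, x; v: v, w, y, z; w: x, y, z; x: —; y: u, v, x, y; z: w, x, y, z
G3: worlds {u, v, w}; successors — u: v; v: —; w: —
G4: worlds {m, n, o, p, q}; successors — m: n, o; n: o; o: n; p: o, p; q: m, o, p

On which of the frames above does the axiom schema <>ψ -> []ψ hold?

G3

Frame correspondent (Sahlqvist): forall x forall y forall z (Rxy & Rxz -> y = z) — i.e. partial functionality.
G1: fails — 1 sees both 0 and 1.
G2: fails — u sees both u and w.
G3: holds.
G4: fails — m sees both n and o.
Valid on: G3.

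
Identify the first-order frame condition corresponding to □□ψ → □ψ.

density

This is the C4 axiom.
Its frame correspondent is density — ∀x ∀y (Rxy → ∃z (Rxz ∧ Rzy)).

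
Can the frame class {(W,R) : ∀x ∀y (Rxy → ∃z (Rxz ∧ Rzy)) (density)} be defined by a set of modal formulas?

Definable; □□q → □q defines it

Yes: it is density, defined by the C4 schema □□q → □q.
Suppose □□q→□q is valid. Take Rxy and set V(q)={w : xR²w}. Then □□q at x, so □q at x, so q at y, i.e. ∃z(Rxz∧Rzy).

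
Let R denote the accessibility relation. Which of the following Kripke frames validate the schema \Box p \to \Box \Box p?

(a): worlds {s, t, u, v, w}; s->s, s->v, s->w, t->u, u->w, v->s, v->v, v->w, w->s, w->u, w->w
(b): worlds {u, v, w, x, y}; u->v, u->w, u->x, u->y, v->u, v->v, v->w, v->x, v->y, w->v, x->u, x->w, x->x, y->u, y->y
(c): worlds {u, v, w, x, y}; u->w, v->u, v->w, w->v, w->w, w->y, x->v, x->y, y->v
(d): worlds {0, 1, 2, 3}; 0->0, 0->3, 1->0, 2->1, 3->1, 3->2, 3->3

none

The schema corresponds to transitivity: \forall x \forall y \forall z (Rxy \wedge Ryz \to Rxz).
(a): fails — Ruw and Rwu but not Ruu.
(b): fails — Ruv and Rvu but not Ruu.
(c): fails — Ruw and Rwy but not Ruy.
(d): fails — R10 and R03 but not R13.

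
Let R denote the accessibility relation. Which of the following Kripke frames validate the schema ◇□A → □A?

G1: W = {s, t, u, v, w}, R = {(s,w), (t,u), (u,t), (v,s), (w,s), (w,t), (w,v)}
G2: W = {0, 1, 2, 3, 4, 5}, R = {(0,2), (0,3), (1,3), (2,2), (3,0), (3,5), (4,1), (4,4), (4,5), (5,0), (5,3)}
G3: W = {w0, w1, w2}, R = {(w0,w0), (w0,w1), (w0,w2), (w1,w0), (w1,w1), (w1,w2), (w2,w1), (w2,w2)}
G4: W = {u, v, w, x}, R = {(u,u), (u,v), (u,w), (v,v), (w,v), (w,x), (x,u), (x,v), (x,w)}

This is the axiom for the Euclidean property; its first-order frame correspondent is ∀x ∀y ∀z (Rxy ∧ Rxz → Ryz).
G1: fails — Rsw and Rsw but not Rww.
G2: fails — R02 and R03 but not R23.
G3: fails — Rw0w2 and Rw0w0 but not Rw2w0.
G4: fails — Ruv and Ruw but not Rvw.
Valid on no frame.

none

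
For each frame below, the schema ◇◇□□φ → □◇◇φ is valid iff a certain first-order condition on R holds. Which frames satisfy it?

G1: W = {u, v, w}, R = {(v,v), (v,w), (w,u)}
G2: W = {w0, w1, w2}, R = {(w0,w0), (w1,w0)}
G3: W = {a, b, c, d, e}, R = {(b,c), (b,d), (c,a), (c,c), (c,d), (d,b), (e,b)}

G2

This is the axiom for a generalized confluence (Geach) condition; its first-order frame correspondent is ∀x ∀y ∀z ((xR²y ∧ xRz) → ∃w (yR²w ∧ zR²w)).
G1: fails — vR²u, vRv but no t with uR²t and vR²t.
G2: holds.
G3: fails — bR²a, bRc but no w with aR²w and cR²w.
Valid on: G2.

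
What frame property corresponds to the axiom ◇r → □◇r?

the Euclidean property

Suppose ◇r→□◇r is valid. Take Rxy, Rxz and set V(r)={y}. Then ◇r at x, so □◇r at x, so ◇r at z, so some w with Rzw has r; w=y, i.e. Rzy. By symmetry of the argument, Ryz.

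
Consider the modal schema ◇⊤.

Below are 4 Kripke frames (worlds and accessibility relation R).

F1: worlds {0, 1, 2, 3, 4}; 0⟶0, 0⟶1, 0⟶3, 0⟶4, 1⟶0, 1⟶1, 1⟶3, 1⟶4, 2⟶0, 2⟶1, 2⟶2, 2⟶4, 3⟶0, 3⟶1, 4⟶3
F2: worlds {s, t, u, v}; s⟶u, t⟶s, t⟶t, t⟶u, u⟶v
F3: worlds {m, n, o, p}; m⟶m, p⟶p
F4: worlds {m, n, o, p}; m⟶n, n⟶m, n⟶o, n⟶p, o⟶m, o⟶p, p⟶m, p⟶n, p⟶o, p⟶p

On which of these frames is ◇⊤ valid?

The schema corresponds to seriality: ∀x ∃y Rxy.
F1: satisfies the condition.
F2: fails — world v has no successor.
F3: fails — world n has no successor.
F4: satisfies the condition.
Valid on: F1, F4.

F1, F4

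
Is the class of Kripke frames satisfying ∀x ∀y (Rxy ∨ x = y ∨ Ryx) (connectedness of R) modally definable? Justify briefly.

Any modally definable frame class is closed under disjoint unions.
Take 3 disjoint single-world reflexive frames: each is trivially connected, but their disjoint union has 3 worlds with no edge between distinct components, so it is not connected.
So the class is not modally definable.

No — not modally definable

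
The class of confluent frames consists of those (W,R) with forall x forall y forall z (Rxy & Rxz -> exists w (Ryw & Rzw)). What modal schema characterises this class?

◇□p → □◇p

The condition is convergence. The .2 schema ◇□p → □◇p defines it.
Suppose ◇□p→□◇p is valid. Take Rxy, Rxz and set V(p)={w : Ryw}. Then □p at y so ◇□p at x, so □◇p at x, so ◇p at z, giving w with Rzw and Ryw.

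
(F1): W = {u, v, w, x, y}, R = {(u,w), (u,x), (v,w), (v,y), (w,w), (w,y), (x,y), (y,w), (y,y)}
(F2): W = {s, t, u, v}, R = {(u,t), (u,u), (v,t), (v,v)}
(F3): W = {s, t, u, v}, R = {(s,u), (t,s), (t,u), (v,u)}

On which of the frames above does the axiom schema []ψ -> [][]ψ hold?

(F2), (F3)

Frame correspondent (Sahlqvist): forall x forall y forall z (Rxy & Ryz -> Rxz) — i.e. transitivity.
(F1): fails — Ruw and Rwy but not Ruy.
(F2): satisfies the condition.
(F3): satisfies the condition.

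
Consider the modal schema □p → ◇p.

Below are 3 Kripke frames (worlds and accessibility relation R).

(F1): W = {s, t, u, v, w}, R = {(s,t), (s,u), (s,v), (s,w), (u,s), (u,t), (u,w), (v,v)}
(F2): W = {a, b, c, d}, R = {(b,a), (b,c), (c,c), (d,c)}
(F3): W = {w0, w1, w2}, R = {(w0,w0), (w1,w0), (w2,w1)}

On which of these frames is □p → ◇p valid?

(F3)

Frame correspondent (Sahlqvist): ∀x ∃y Rxy — i.e. seriality.
(F1): fails — world t has no successor.
(F2): fails — world a has no successor.
(F3): condition met.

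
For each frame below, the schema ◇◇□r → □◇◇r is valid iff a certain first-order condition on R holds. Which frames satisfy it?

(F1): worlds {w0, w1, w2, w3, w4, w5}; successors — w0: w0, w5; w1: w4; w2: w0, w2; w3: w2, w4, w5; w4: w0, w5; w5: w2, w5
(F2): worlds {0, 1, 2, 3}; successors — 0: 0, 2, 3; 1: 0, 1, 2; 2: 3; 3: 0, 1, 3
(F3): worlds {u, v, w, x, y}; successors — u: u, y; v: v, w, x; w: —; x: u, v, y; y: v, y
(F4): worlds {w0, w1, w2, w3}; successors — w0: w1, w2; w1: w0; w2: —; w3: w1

(F1), (F2)

This is the axiom for a generalized confluence (Geach) condition; its first-order frame correspondent is ∀x ∀y ∀z ((xR²y ∧ xRz) → ∃w (yRw ∧ zR²w)).
(F1): holds.
(F2): holds.
(F3): fails — vR²u, vRw but no t with uRt and wR²t.
(F4): fails — w0R²w0, w0Rw2 but no w with w0Rw and w2R²w.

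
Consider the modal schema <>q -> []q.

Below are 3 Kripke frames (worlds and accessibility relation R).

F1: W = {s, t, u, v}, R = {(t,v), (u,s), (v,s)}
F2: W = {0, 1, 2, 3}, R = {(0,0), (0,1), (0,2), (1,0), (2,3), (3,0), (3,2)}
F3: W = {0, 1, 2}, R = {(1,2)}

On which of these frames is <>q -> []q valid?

Frame correspondent (Sahlqvist): forall x forall y forall z (Rxy & Rxz -> y = z) — i.e. partial functionality.
F1: condition met.
F2: fails — 0 sees both 0 and 1.
F3: condition met.

F1, F3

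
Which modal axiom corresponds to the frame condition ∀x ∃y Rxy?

□s → ◇s

The condition is seriality. The D schema □s → ◇s defines it.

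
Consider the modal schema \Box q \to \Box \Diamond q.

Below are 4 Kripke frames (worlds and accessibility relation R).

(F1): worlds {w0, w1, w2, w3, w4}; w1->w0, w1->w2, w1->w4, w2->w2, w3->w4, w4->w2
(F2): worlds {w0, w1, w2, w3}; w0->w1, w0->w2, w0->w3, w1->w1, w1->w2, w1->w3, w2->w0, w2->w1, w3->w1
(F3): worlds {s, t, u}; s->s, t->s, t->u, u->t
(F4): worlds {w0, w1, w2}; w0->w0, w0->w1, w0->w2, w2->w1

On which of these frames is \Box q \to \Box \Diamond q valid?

Frame correspondent (Sahlqvist): \forall x \forall z (xRz \to \exists w (xRw \wedge zRw)) — i.e. a generalized confluence (Geach) condition.
(F1): fails — w1Rw0 but no w with w1Rw and w0Rw.
(F2): satisfies the condition.
(F3): fails — tRu but no w with tRw and uRw.
(F4): fails — w0Rw1 but no w with w0Rw and w1Rw.

(F2)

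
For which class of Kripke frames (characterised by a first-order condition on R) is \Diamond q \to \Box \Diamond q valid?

the Euclidean property: \forall x \forall y \forall z (Rxy \wedge Rxz \to Ryz)

Suppose ◇q→□◇q is valid. Take Rxy, Rxz and set V(q)={y}. Then ◇q at x, so □◇q at x, so ◇q at z, so some w with Rzw has q; w=y, i.e. Rzy. By symmetry of the argument, Ryz.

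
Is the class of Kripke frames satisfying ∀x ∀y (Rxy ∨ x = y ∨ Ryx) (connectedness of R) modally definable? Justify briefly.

No

If a class were modally definable it would be closed under disjoint unions (Goldblatt–Thomason).
Take 2 disjoint single-world reflexive frames: each is trivially connected, but their disjoint union has 2 worlds with no edge between distinct components, so it is not connected.
So the class is not modally definable.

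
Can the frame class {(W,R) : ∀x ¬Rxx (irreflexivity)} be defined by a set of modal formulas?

Any modally definable frame class is closed under surjective bounded morphisms.
The 4-cycle (worlds 0,1,2,3 with 0→1→2→3→0) is irreflexive, and the map sending every world to a single reflexive point • is a surjective bounded morphism (forth: every edge maps to (•,•); back: every world has a successor). So any modal formula valid on the 4-cycle is also valid on the reflexive point, which is not irreflexive.
So no modal formula (or set of formulas) defines exactly the irreflexive frames.

Not definable by any modal formula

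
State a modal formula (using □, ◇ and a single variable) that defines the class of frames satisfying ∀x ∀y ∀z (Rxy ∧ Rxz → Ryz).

◇r → □◇r

The condition is the Euclidean property. The 5 schema ◇r → □◇r defines it.
Suppose ◇r→□◇r is valid. Take Rxy, Rxz and set V(r)={y}. Then ◇r at x, so □◇r at x, so ◇r at z, so some w with Rzw has r; w=y, i.e. Rzy. By symmetry of the argument, Ryz.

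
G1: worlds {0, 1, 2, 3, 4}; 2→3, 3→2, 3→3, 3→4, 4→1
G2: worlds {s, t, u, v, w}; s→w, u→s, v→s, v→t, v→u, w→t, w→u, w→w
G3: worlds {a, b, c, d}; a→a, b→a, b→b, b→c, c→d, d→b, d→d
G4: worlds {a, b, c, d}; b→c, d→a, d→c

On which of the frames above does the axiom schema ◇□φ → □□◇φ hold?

G4

The schema corresponds to a generalized confluence (Geach) condition: ∀x ∀y ∀z ((xRy ∧ xR²z) → ∃w (yRw ∧ zRw)).
G1: fails — 2R3, 2R²4 but no w with 3Rw and 4Rw.
G2: fails — sRw, sR²t but no w* with wRw* and tRw*.
G3: fails — bRa, bR²c but no w with aRw and cRw.
G4: ✓.
Valid on: G4.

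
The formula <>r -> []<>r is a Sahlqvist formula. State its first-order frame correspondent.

the Euclidean property: forall x forall y forall z (Rxy & Rxz -> Ryz)

This is the 5 axiom.
Its frame correspondent is the Euclidean property — forall x forall y forall z (Rxy & Rxz -> Ryz).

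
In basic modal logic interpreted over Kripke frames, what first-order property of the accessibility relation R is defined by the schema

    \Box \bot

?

Emptiness of R

□⊥ is valid iff no world has any successor (otherwise □⊥ fails at any world with one).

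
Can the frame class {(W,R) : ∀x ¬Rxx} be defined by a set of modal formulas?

No — not modally definable

If a class were modally definable it would be closed under surjective bounded morphisms (Goldblatt–Thomason).
The 2-cycle (worlds w0,w1 with w0→w1→w0) is irreflexive, and the map sending every world to a single reflexive point • is a surjective bounded morphism (forth: every edge maps to (•,•); back: every world has a successor). So any modal formula valid on the 2-cycle is also valid on the reflexive point, which is not irreflexive.
So the class is not modally definable.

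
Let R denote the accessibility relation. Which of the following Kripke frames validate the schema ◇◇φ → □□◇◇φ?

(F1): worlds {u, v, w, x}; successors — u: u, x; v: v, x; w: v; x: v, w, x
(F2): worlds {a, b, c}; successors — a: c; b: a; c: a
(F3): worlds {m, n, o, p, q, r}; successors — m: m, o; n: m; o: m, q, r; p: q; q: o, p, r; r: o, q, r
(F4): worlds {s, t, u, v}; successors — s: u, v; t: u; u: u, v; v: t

The schema corresponds to a generalized confluence (Geach) condition: ∀x ∀y ∀z ((xR²y ∧ xR²z) → ∃w (y = w ∧ zR²w)).
(F1): fails — uR²u, uR²v but no t with u=t and vR²t.
(F2): ✓.
(F3): fails — oR²m, oR²p but no w with m=w and pR²w.
(F4): fails — sR²t, sR²t but no w with t=w and tR²w.

(F2)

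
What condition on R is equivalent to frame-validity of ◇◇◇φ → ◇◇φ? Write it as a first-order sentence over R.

∀x ∀y (xR³y → ∃w (y = w ∧ xR²w))

This is a Sahlqvist (Geach-type) schema ◇^3□^0φ → □^0◇^2φ.
First-order correspondent: ∀x ∀y (xR³y → ∃w (y = w ∧ xR²w)).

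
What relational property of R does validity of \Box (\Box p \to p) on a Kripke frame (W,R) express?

Suppose □(□p→p) is valid. Take Rxy and set V(p)={w : Ryw}. Then at y, □p holds; since □(□p→p) at x, □p→p at y, so p at y, i.e. Ryy.
Conversely, on a frame with shift-reflexivity the schema holds at every world under every valuation.
So the correspondent is shift-reflexivity.

Shift-reflexivity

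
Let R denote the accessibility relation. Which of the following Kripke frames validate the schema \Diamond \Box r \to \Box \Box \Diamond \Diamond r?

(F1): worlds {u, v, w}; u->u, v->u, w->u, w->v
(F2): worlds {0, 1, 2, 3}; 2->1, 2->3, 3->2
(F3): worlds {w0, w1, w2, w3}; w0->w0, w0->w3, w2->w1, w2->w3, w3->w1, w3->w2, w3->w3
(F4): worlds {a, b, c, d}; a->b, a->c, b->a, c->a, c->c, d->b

The schema corresponds to a generalized confluence (Geach) condition: \forall x \forall y \forall z ((xRy \wedge x R^2 z) \to \exists w (yRw \wedge z R^2 w)).
(F1): holds.
(F2): fails — 2R1, 2R²2 but no w with 1Rw and 2R²w.
(F3): fails — w0Rw0, w0R²w1 but no w with w0Rw and w1R²w.
(F4): holds.

(F1), (F4)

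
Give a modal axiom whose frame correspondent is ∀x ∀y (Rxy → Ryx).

r → □◇r

The condition is symmetry. The B schema r → □◇r defines it.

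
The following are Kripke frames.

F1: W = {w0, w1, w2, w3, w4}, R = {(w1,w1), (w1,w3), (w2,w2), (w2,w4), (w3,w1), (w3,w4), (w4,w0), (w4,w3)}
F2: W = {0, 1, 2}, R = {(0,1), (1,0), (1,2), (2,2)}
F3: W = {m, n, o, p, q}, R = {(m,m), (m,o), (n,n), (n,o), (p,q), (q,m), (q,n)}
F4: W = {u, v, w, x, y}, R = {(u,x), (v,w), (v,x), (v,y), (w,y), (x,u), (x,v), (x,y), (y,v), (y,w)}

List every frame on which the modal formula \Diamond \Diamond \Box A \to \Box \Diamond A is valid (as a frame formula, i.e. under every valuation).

Frame correspondent (Sahlqvist): \forall x \forall y \forall z ((x R^2 y \wedge xRz) \to \exists w (yRw \wedge zRw)) — i.e. a generalized confluence (Geach) condition.
F1: fails — w1R²w4, w1Rw3 but no w with w4Rw and w3Rw.
F2: fails — 0R²0, 0R1 but no w with 0Rw and 1Rw.
F3: fails — mR²m, mRo but no w with mRw and oRw.
F4: fails — uR²u, uRx but no t with uRt and xRt.
Valid on no frame.

none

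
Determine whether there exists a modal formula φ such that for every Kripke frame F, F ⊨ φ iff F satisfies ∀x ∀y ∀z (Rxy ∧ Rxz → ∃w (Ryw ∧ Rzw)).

Definable; ◇□q → □◇q defines it

This is a Sahlqvist condition; the .2 axiom ◇□q → □◇q defines it.
Suppose ◇□q→□◇q is valid. Take Rxy, Rxz and set V(q)={w : Ryw}. Then □q at y so ◇□q at x, so □◇q at x, so ◇q at z, giving w with Rzw and Ryw.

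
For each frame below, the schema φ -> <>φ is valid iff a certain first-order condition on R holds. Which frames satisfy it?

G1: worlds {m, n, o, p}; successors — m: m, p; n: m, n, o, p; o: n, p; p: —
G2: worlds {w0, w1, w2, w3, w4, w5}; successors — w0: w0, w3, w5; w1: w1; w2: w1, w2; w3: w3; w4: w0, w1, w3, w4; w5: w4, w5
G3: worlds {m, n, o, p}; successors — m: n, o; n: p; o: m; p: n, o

G2

Frame correspondent (Sahlqvist): forall x Rxx — i.e. reflexivity.
G1: fails — world o does not see itself.
G2: satisfies the condition.
G3: fails — world m does not see itself.
Valid on: G2.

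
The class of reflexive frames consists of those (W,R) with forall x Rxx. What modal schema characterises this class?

The condition is reflexivity. The T schema □p → p defines it.
Suppose □p→p is valid. At any x set V(p)={w : Rxw}. Then □p holds at x, so p holds at x, i.e. Rxx.

□p → p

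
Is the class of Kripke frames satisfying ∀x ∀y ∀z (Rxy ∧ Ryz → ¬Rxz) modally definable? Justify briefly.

If a class were modally definable it would be closed under surjective bounded morphisms (Goldblatt–Thomason).
The 7-cycle (worlds 0,1,2,3,4,5,6 with 0→1→2→3→4→5→6→0) is intransitive. Mapping every world to a single reflexive point • is a surjective bounded morphism; the reflexive point is not intransitive (R••∧R•• but R••).
Hence intransitivity is not modally definable.

No — not modally definable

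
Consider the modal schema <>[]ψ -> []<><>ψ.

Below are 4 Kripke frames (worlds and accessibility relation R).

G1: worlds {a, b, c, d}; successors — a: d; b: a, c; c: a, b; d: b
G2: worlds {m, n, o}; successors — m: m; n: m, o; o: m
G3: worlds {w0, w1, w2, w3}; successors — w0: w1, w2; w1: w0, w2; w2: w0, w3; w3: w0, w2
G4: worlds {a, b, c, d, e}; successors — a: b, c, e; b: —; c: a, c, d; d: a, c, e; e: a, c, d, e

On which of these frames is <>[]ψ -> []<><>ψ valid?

The schema corresponds to a generalized confluence (Geach) condition: forall x forall y forall z ((xRy & xRz) -> exists w (yRw & z R^2 w)).
G1: fails — aRd, aRd but no w with dRw and dR²w.
G2: satisfies the condition.
G3: satisfies the condition.
G4: fails — aRb, aRb but no w with bRw and bR²w.
Valid on: G2, G3.

G2, G3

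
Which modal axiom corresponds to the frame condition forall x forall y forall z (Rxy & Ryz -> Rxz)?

A defining formula is □ψ → □□ψ (the 4 axiom).

□ψ → □□ψ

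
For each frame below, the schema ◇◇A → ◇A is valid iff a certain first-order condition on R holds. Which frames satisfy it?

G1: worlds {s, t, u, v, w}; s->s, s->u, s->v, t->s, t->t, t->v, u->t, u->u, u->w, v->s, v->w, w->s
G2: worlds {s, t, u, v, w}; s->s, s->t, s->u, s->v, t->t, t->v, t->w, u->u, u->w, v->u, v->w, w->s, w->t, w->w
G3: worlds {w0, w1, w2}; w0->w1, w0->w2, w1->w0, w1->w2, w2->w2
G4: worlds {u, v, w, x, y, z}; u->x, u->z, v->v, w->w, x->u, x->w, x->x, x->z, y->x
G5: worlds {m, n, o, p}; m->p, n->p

This is the axiom for transitivity; its first-order frame correspondent is ∀x ∀y ∀z (Rxy ∧ Ryz → Rxz).
G1: fails — Rtv and Rvw but not Rtw.
G2: fails — Rwt and Rtv but not Rwv.
G3: fails — Rw1w0 and Rw0w1 but not Rw1w1.
G4: fails — Ryx and Rxw but not Ryw.
G5: ✓.

G5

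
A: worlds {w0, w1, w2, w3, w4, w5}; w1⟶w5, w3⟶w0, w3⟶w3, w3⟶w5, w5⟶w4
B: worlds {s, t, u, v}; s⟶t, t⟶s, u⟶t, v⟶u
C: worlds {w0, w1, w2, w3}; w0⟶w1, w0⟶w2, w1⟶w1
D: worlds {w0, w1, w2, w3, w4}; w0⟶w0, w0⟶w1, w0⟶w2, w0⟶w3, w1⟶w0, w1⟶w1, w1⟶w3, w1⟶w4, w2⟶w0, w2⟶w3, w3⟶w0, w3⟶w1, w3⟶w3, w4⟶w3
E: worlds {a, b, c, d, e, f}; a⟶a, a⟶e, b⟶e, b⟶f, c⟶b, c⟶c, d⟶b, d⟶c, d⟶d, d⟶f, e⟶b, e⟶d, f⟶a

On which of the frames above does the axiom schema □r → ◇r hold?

This is the axiom for seriality; its first-order frame correspondent is ∀x ∃y Rxy.
A: fails — world w0 has no successor.
B: satisfies the condition.
C: fails — world w2 has no successor.
D: satisfies the condition.
E: satisfies the condition.
Valid on: B, D, E.

B, D, E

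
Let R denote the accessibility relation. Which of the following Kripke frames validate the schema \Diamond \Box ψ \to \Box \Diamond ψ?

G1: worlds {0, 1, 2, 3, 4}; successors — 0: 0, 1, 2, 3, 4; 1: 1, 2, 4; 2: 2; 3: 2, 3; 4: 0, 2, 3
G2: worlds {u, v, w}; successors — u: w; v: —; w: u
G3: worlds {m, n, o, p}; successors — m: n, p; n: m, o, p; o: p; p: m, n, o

This is the axiom for convergence; its first-order frame correspondent is \forall x \forall y \forall z (Rxy \wedge Rxz \to \exists w (Ryw \wedge Rzw)).
G1: condition met.
G2: condition met.
G3: fails — Rno and Rnp but o and p have no common successor.
Valid on: G1, G2.

G1, G2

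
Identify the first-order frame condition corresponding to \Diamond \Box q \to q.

This is a form of the B axiom.
Its frame correspondent is symmetry — \forall x \forall y (Rxy \to Ryx).

symmetry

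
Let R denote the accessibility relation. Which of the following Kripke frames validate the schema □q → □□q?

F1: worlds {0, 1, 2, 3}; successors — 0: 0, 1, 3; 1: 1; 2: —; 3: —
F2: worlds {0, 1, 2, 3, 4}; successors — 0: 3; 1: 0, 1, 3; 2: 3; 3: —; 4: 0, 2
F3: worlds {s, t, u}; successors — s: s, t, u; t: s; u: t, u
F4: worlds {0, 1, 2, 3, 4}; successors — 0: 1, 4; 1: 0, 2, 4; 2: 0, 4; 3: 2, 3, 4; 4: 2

The schema corresponds to transitivity: ∀x ∀y ∀z (Rxy ∧ Ryz → Rxz).
F1: condition met.
F2: fails — R40 and R03 but not R43.
F3: fails — Rut and Rts but not Rus.
F4: fails — R10 and R01 but not R11.
Valid on: F1.

F1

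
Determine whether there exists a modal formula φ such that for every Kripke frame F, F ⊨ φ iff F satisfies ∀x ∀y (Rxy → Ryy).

This is a Sahlqvist condition; the T□ axiom □(□r → r) defines it.

Definable; □(□r → r) defines it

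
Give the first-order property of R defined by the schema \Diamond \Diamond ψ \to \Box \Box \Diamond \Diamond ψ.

\forall x \forall y \forall z ((x R^2 y \wedge x R^2 z) \to \exists w (y = w \wedge z R^2 w))

This is a Sahlqvist (Geach-type) schema ◇^2□^0ψ → □^2◇^2ψ.
Minimal-valuation argument: fix x; take any y with xR^2y and any z with xR^2z. Set V(ψ) to the set of worlds R-reachable from y in exactly 0 steps. Then □^0ψ holds at y, so the antecedent holds at x; validity forces ◇^2ψ at z, giving a w with zR^2w and yR^0w.
First-order correspondent: \forall x \forall y \forall z ((x R^2 y \wedge x R^2 z) \to \exists w (y = w \wedge z R^2 w)).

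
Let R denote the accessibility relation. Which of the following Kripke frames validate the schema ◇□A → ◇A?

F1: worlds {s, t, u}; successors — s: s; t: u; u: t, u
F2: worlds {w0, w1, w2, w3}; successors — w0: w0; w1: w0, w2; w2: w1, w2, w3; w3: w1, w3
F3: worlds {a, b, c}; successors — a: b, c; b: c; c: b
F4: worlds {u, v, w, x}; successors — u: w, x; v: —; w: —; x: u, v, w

F1

Frame correspondent (Sahlqvist): ∀x ∀y (xRy → ∃w (yRw ∧ xRw)) — i.e. a generalized confluence (Geach) condition.
F1: satisfies the condition.
F2: fails — w3Rw1 but no w with w1Rw and w3Rw.
F3: fails — bRc but no w with cRw and bRw.
F4: fails — uRw but no t with wRt and uRt.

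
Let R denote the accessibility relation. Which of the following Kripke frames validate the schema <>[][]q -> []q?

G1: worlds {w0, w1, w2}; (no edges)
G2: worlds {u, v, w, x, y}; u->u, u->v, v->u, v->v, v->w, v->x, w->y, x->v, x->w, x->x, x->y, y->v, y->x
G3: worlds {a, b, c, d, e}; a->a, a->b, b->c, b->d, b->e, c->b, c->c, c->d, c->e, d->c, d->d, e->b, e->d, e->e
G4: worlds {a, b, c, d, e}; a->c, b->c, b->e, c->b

G1

This is the axiom for a generalized confluence (Geach) condition; its first-order frame correspondent is forall x forall y forall z ((xRy & xRz) -> exists w (y R^2 w & z = w)).
G1: holds.
G2: fails — vRw, vRu but no t with wR²t and u=t.
G3: fails — aRb, aRa but no w with bR²w and a=w.
G4: fails — bRe, bRc but no w with eR²w and c=w.
Valid on: G1.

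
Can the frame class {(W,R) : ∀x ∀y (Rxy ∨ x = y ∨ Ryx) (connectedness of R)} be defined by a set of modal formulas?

No — not modally definable

Any modally definable frame class is closed under disjoint unions.
Take 2 disjoint single-world reflexive frames: each is trivially connected, but their disjoint union has 2 worlds with no edge between distinct components, so it is not connected.
So no modal formula (or set of formulas) defines exactly the connected frames.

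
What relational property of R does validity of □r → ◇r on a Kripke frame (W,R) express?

seriality: ∀x ∃y Rxy

This schema is the D axiom.
It corresponds to seriality: ∀x ∃y Rxy.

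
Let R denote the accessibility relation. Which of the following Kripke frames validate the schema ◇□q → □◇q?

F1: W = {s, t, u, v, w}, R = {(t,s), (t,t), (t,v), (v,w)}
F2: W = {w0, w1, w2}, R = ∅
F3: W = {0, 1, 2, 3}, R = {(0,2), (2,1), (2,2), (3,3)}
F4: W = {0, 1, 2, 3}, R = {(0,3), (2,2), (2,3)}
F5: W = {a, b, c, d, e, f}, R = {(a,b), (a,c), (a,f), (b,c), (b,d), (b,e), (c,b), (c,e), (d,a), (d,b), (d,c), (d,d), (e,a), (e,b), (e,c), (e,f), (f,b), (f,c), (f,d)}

The schema corresponds to convergence: ∀x ∀y ∀z (Rxy ∧ Rxz → ∃w (Ryw ∧ Rzw)).
F1: fails — Rtt and Rts but t and s have no common successor.
F2: satisfies the condition.
F3: fails — R22 and R21 but 2 and 1 have no common successor.
F4: fails — R03 and R03 but 3 and 3 have no common successor.
F5: satisfies the condition.

F2, F5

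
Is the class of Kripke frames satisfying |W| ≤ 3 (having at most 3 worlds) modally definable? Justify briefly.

No

If a class were modally definable it would be closed under disjoint unions (Goldblatt–Thomason).
Any modal formula valid on each of 4 disjoint one-world frames is valid on their disjoint union (validity is preserved under disjoint unions). Each one-world frame has |W|=1≤3, but the union has |W|=4.
So no modal formula (or set of formulas) defines exactly the |W|≤3 frames.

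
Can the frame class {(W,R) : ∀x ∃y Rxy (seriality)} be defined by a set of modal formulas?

Definable; □r → ◇r defines it

The condition is seriality. A defining modal formula is □r → ◇r.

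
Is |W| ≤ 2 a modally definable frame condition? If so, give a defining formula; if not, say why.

No — not modally definable

If a class were modally definable it would be closed under disjoint unions (Goldblatt–Thomason).
Any modal formula valid on each of 3 disjoint one-world frames is valid on their disjoint union (validity is preserved under disjoint unions). Each one-world frame has |W|=1≤2, but the union has |W|=3.
So the class is not modally definable.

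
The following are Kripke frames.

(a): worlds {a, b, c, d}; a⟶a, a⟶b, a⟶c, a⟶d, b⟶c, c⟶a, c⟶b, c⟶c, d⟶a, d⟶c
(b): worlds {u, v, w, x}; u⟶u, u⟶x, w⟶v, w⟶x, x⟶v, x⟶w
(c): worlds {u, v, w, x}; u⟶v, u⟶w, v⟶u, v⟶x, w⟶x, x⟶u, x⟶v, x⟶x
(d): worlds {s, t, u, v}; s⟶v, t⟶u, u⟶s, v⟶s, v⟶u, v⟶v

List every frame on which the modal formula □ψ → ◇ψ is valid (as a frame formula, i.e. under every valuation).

Frame correspondent (Sahlqvist): ∀x ∃y Rxy — i.e. seriality.
(a): ✓.
(b): fails — world v has no successor.
(c): ✓.
(d): ✓.

(a), (c), (d)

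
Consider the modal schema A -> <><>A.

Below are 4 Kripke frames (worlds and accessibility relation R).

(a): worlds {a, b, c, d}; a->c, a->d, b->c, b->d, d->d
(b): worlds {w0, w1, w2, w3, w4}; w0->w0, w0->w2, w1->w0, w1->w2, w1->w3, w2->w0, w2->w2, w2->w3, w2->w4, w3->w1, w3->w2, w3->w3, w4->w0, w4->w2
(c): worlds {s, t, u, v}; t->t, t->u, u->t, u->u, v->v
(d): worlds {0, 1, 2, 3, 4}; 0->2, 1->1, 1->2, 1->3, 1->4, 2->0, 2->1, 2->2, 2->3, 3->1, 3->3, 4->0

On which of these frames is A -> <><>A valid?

Frame correspondent (Sahlqvist): forall x exists w (x = w & x R^2 w) — i.e. a generalized confluence (Geach) condition.
(a): fails — at a but no w with a=w and aR²w.
(b): ✓.
(c): fails — at s but no w with s=w and sR²w.
(d): fails — at 4 but no w with 4=w and 4R²w.
Valid on: (b).

(b)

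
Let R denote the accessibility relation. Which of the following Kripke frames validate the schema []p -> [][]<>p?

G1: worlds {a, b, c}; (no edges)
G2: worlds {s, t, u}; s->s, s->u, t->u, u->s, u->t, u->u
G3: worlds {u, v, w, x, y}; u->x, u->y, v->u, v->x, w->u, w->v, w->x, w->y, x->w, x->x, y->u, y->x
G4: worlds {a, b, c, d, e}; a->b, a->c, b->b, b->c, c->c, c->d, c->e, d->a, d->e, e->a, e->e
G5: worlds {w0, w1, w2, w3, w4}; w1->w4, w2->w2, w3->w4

The schema corresponds to a generalized confluence (Geach) condition: forall x forall z (x R^2 z -> exists w (xRw & zRw)).
G1: ✓.
G2: ✓.
G3: ✓.
G4: fails — aR²d but no w with aRw and dRw.
G5: ✓.
Valid on: G1, G2, G3, G5.

G1, G2, G3, G5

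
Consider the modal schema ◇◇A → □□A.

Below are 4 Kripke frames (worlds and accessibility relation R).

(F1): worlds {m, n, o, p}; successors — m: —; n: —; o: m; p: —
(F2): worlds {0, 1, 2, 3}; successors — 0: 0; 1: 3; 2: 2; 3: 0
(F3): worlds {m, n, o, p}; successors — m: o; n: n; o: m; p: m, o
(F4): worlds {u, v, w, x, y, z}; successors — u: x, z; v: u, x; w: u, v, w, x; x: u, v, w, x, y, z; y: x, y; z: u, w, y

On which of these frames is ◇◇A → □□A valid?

(F1), (F2)

Frame correspondent (Sahlqvist): ∀x ∀y ∀z ((xR²y ∧ xR²z) → ∃w (y = w ∧ z = w)) — i.e. a generalized confluence (Geach) condition.
(F1): ✓.
(F2): ✓.
(F3): fails — pR²m, pR²o but m ≠ o.
(F4): fails — uR²u, uR²v but u ≠ v.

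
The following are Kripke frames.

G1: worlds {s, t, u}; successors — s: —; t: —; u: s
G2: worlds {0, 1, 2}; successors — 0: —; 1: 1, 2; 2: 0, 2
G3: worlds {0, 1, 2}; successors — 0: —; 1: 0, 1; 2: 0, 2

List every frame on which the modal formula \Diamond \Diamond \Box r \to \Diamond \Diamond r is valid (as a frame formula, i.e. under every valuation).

G1

This is the axiom for a generalized confluence (Geach) condition; its first-order frame correspondent is \forall x \forall y (x R^2 y \to \exists w (yRw \wedge x R^2 w)).
G1: satisfies the condition.
G2: fails — 1R²0 but no w with 0Rw and 1R²w.
G3: fails — 1R²0 but no w with 0Rw and 1R²w.
Valid on: G1.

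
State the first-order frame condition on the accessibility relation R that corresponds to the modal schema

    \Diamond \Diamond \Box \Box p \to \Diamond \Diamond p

This is a Sahlqvist (Geach-type) schema ◇^2□^2p → □^0◇^2p.
Minimal-valuation argument: fix x; take any y with xR^2y and any z with xR^0z. Set V(p) to the set of worlds R-reachable from y in exactly 2 steps. Then □^2p holds at y, so the antecedent holds at x; validity forces ◇^2p at z, giving a w with zR^2w and yR^2w.
First-order correspondent: \forall x \forall y (x R^2 y \to \exists w (y R^2 w \wedge x R^2 w)).

\forall x \forall y (x R^2 y \to \exists w (y R^2 w \wedge x R^2 w))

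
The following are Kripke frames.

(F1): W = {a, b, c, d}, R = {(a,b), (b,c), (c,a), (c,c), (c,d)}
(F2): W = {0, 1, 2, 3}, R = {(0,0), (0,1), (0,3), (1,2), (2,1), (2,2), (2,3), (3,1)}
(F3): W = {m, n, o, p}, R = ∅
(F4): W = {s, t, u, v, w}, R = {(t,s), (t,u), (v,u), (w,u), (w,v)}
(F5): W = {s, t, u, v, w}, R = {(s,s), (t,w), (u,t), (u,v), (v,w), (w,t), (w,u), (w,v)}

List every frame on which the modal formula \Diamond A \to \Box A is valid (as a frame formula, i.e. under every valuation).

The schema corresponds to partial functionality: \forall x \forall y \forall z (Rxy \wedge Rxz \to y = z).
(F1): fails — c sees both a and c.
(F2): fails — 0 sees both 0 and 1.
(F3): ✓.
(F4): fails — t sees both s and u.
(F5): fails — u sees both t and v.

(F3)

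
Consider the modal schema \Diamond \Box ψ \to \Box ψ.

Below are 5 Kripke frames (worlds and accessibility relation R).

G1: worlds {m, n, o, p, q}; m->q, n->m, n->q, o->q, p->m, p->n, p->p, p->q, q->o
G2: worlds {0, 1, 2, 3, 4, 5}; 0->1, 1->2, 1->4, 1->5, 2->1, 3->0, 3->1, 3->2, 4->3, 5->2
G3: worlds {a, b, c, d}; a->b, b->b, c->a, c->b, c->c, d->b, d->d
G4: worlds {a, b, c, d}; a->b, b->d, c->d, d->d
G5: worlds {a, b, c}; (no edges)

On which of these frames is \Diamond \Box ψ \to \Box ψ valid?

This is the axiom for the Euclidean property; its first-order frame correspondent is \forall x \forall y \forall z (Rxy \wedge Rxz \to Ryz).
G1: fails — Rmq and Rmq but not Rqq.
G2: fails — R01 and R01 but not R11.
G3: fails — Rcb and Rcc but not Rbc.
G4: fails — Rab and Rab but not Rbb.
G5: ✓.
Valid on: G5.

G5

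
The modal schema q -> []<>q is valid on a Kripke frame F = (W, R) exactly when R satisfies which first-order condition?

Symmetry

This schema is the B axiom.
It corresponds to symmetry: forall x forall y (Rxy -> Ryx).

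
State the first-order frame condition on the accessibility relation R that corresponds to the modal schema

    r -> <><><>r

forall x exists w (x = w & x R^3 w)

This is a Sahlqvist (Geach-type) schema ◇^0□^0r → □^0◇^3r.
Minimal-valuation argument: fix x; take any y with xR^0y and any z with xR^0z. Set V(r) to the set of worlds R-reachable from y in exactly 0 steps. Then □^0r holds at y, so the antecedent holds at x; validity forces ◇^3r at z, giving a w with zR^3w and yR^0w.
First-order correspondent: forall x exists w (x = w & x R^3 w).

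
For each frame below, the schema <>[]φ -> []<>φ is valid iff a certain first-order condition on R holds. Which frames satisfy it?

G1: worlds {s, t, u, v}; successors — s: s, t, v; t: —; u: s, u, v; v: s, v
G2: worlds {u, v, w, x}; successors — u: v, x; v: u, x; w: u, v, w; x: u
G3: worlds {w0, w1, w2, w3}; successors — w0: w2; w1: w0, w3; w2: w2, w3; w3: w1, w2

G3

Frame correspondent (Sahlqvist): forall x forall y forall z (Rxy & Rxz -> exists w (Ryw & Rzw)) — i.e. convergence.
G1: fails — Rsv and Rst but v and t have no common successor.
G2: fails — Rvu and Rvx but u and x have no common successor.
G3: condition met.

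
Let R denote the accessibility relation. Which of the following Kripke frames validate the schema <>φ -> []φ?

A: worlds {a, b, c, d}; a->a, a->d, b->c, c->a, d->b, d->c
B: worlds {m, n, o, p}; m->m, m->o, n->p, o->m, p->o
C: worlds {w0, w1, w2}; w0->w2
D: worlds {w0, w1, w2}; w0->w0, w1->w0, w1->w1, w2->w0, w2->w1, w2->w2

C

This is the axiom for partial functionality; its first-order frame correspondent is forall x forall y forall z (Rxy & Rxz -> y = z).
A: fails — a sees both a and d.
B: fails — m sees both m and o.
C: satisfies the condition.
D: fails — w1 sees both w0 and w1.
Valid on: C.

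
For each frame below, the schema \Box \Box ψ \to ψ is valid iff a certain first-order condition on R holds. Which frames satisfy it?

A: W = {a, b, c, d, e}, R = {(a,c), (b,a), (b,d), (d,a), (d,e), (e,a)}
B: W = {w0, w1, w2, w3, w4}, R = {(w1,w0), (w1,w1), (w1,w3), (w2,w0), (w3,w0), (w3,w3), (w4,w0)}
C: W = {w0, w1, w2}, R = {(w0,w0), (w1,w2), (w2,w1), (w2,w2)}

C

The schema corresponds to a generalized confluence (Geach) condition: \forall x \exists w (x R^2 w \wedge x = w).
A: fails — at a but no w with aR²w and a=w.
B: fails — at w0 but no w with w0R²w and w0=w.
C: holds.
Valid on: C.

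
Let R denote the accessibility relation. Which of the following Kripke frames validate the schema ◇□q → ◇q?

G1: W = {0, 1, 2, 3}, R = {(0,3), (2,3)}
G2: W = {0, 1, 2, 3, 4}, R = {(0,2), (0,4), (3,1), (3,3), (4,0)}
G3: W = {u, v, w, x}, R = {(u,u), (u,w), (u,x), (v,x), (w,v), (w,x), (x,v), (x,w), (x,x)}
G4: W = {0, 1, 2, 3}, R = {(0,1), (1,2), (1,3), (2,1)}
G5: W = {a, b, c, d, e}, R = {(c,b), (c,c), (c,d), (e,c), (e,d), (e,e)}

The schema corresponds to a generalized confluence (Geach) condition: ∀x ∀y (xRy → ∃w (yRw ∧ xRw)).
G1: fails — 0R3 but no w with 3Rw and 0Rw.
G2: fails — 0R2 but no w with 2Rw and 0Rw.
G3: ✓.
G4: fails — 0R1 but no w with 1Rw and 0Rw.
G5: fails — cRb but no w with bRw and cRw.

G3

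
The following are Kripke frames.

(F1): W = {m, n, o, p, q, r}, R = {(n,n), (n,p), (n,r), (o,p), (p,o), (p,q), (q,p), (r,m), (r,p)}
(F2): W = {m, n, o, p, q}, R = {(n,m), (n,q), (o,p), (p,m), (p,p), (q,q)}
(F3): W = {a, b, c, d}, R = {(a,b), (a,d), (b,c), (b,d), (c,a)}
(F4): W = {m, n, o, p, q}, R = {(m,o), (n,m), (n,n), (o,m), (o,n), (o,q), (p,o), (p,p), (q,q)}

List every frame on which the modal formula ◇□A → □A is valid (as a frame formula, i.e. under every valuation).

Frame correspondent (Sahlqvist): ∀x ∀y ∀z (Rxy ∧ Rxz → Ryz) — i.e. the Euclidean property.
(F1): fails — Rnr and Rnn but not Rrn.
(F2): fails — Rnq and Rnm but not Rqm.
(F3): fails — Rab and Rab but not Rbb.
(F4): fails — Rmo and Rmo but not Roo.

none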